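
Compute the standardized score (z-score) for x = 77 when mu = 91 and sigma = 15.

-0.9333

Step 1: Recall the z-score formula: z = (x - mu) / sigma
Step 2: Substitute values: z = (77 - 91) / 15
Step 3: z = -14 / 15 = -0.9333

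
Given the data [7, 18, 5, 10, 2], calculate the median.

7

Step 1: Sort the data in ascending order: [2, 5, 7, 10, 18]
Step 2: The number of values is n = 5.
Step 3: Since n is odd, the median is the middle value at position 3: 7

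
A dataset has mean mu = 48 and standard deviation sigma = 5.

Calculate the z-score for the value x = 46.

-0.4

Step 1: Recall the z-score formula: z = (x - mu) / sigma
Step 2: Substitute values: z = (46 - 48) / 5
Step 3: z = -2 / 5 = -0.4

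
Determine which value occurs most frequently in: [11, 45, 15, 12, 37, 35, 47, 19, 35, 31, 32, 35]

35

Step 1: Count the frequency of each value:
  11: appears 1 time(s)
  12: appears 1 time(s)
  15: appears 1 time(s)
  19: appears 1 time(s)
  31: appears 1 time(s)
  32: appears 1 time(s)
  35: appears 3 time(s)
  37: appears 1 time(s)
  45: appears 1 time(s)
  47: appears 1 time(s)
Step 2: The value 35 appears most frequently (3 times).
Step 3: Mode = 35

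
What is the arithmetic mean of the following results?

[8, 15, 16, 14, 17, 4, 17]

13

Step 1: Sum all values: 8 + 15 + 16 + 14 + 17 + 4 + 17 = 91
Step 2: Count the number of values: n = 7
Step 3: Mean = sum / n = 91 / 7 = 13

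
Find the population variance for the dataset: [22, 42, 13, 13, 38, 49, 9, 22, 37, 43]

191.96

Step 1: Compute the mean: (22 + 42 + 13 + 13 + 38 + 49 + 9 + 22 + 37 + 43) / 10 = 28.8
Step 2: Compute squared deviations from the mean:
  (22 - 28.8)^2 = 46.24
  (42 - 28.8)^2 = 174.24
  (13 - 28.8)^2 = 249.64
  (13 - 28.8)^2 = 249.64
  (38 - 28.8)^2 = 84.64
  (49 - 28.8)^2 = 408.04
  (9 - 28.8)^2 = 392.04
  (22 - 28.8)^2 = 46.24
  (37 - 28.8)^2 = 67.24
  (43 - 28.8)^2 = 201.64
Step 3: Sum of squared deviations = 1919.6
Step 4: Population variance = 1919.6 / 10 = 191.96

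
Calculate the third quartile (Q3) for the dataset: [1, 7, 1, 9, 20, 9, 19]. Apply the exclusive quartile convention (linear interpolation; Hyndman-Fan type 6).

19

Step 1: Sort the data: [1, 1, 7, 9, 9, 19, 20]
Step 2: n = 7
Step 3: Using the exclusive quartile method:
  Q1 = 1
  Q2 (median) = 9
  Q3 = 19
  IQR = Q3 - Q1 = 19 - 1 = 18
Step 4: Q3 = 19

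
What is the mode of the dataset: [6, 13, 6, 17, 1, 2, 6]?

6

Step 1: Count the frequency of each value:
  1: appears 1 time(s)
  2: appears 1 time(s)
  6: appears 3 time(s)
  13: appears 1 time(s)
  17: appears 1 time(s)
Step 2: The value 6 appears most frequently (3 times).
Step 3: Mode = 6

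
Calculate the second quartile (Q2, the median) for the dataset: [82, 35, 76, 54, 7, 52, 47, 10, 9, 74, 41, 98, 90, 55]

53

Step 1: Sort the data: [7, 9, 10, 35, 41, 47, 52, 54, 55, 74, 76, 82, 90, 98]
Step 2: n = 14
Step 3: Q2 is the median. Since n is even, it is the average of the values at positions 7 and 8:
  Q2 = (52 + 54) / 2 = 53
Step 4: Q2 = 53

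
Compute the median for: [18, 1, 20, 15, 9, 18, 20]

18

Step 1: Sort the data in ascending order: [1, 9, 15, 18, 18, 20, 20]
Step 2: The number of values is n = 7.
Step 3: Since n is odd, the median is the middle value at position 4: 18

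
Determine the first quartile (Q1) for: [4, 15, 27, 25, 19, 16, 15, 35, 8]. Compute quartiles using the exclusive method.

11.5

Step 1: Sort the data: [4, 8, 15, 15, 16, 19, 25, 27, 35]
Step 2: n = 9
Step 3: Using the exclusive quartile method:
  Q1 = 11.5
  Q2 (median) = 16
  Q3 = 26
  IQR = Q3 - Q1 = 26 - 11.5 = 14.5
Step 4: Q1 = 11.5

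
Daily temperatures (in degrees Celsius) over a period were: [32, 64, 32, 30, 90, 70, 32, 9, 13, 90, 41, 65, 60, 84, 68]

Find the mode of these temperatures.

32

Step 1: Count the frequency of each value:
  9: appears 1 time(s)
  13: appears 1 time(s)
  30: appears 1 time(s)
  32: appears 3 time(s)
  41: appears 1 time(s)
  60: appears 1 time(s)
  64: appears 1 time(s)
  65: appears 1 time(s)
  68: appears 1 time(s)
  70: appears 1 time(s)
  84: appears 1 time(s)
  90: appears 2 time(s)
Step 2: The value 32 appears most frequently (3 times).
Step 3: Mode = 32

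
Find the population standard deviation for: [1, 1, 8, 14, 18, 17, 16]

6.8393

Step 1: Compute the mean: 10.7143
Step 2: Sum of squared deviations from the mean: 327.4286
Step 3: Population variance = 327.4286 / 7 = 46.7755
Step 4: Standard deviation = sqrt(46.7755) = 6.8393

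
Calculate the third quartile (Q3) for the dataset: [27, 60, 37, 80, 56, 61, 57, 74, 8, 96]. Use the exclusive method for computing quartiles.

75.5

Step 1: Sort the data: [8, 27, 37, 56, 57, 60, 61, 74, 80, 96]
Step 2: n = 10
Step 3: Using the exclusive quartile method:
  Q1 = 34.5
  Q2 (median) = 58.5
  Q3 = 75.5
  IQR = Q3 - Q1 = 75.5 - 34.5 = 41
Step 4: Q3 = 75.5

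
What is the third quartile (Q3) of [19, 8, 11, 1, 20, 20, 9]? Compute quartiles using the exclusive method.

20

Step 1: Sort the data: [1, 8, 9, 11, 19, 20, 20]
Step 2: n = 7
Step 3: Using the exclusive quartile method:
  Q1 = 8
  Q2 (median) = 11
  Q3 = 20
  IQR = Q3 - Q1 = 20 - 8 = 12
Step 4: Q3 = 20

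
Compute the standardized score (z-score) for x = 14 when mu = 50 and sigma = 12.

-3

Step 1: Recall the z-score formula: z = (x - mu) / sigma
Step 2: Substitute values: z = (14 - 50) / 12
Step 3: z = -36 / 12 = -3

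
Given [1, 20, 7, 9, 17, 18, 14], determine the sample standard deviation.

6.873

Step 1: Compute the mean: 12.2857
Step 2: Sum of squared deviations from the mean: 283.4286
Step 3: Sample variance = 283.4286 / 6 = 47.2381
Step 4: Standard deviation = sqrt(47.2381) = 6.873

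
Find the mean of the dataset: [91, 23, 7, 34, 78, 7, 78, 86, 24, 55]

48.3

Step 1: Sum all values: 91 + 23 + 7 + 34 + 78 + 7 + 78 + 86 + 24 + 55 = 483
Step 2: Count the number of values: n = 10
Step 3: Mean = sum / n = 483 / 10 = 48.3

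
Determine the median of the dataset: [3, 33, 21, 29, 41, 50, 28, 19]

28.5

Step 1: Sort the data in ascending order: [3, 19, 21, 28, 29, 33, 41, 50]
Step 2: The number of values is n = 8.
Step 3: Since n is even, the median is the average of positions 4 and 5:
  Median = (28 + 29) / 2 = 28.5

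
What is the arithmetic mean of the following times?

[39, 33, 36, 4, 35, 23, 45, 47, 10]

30.2222

Step 1: Sum all values: 39 + 33 + 36 + 4 + 35 + 23 + 45 + 47 + 10 = 272
Step 2: Count the number of values: n = 9
Step 3: Mean = sum / n = 272 / 9 = 30.2222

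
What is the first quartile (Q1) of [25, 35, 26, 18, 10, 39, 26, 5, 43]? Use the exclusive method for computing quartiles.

14

Step 1: Sort the data: [5, 10, 18, 25, 26, 26, 35, 39, 43]
Step 2: n = 9
Step 3: Using the exclusive quartile method:
  Q1 = 14
  Q2 (median) = 26
  Q3 = 37
  IQR = Q3 - Q1 = 37 - 14 = 23
Step 4: Q1 = 14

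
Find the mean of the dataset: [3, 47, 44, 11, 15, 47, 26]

27.5714

Step 1: Sum all values: 3 + 47 + 44 + 11 + 15 + 47 + 26 = 193
Step 2: Count the number of values: n = 7
Step 3: Mean = sum / n = 193 / 7 = 27.5714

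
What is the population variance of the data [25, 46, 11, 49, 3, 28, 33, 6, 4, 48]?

310.01

Step 1: Compute the mean: (25 + 46 + 11 + 49 + 3 + 28 + 33 + 6 + 4 + 48) / 10 = 25.3
Step 2: Compute squared deviations from the mean:
  (25 - 25.3)^2 = 0.09
  (46 - 25.3)^2 = 428.49
  (11 - 25.3)^2 = 204.49
  (49 - 25.3)^2 = 561.69
  (3 - 25.3)^2 = 497.29
  (28 - 25.3)^2 = 7.29
  (33 - 25.3)^2 = 59.29
  (6 - 25.3)^2 = 372.49
  (4 - 25.3)^2 = 453.69
  (48 - 25.3)^2 = 515.29
Step 3: Sum of squared deviations = 3100.1
Step 4: Population variance = 3100.1 / 10 = 310.01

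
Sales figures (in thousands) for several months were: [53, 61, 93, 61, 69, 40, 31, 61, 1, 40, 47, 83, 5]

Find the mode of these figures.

61

Step 1: Count the frequency of each value:
  1: appears 1 time(s)
  5: appears 1 time(s)
  31: appears 1 time(s)
  40: appears 2 time(s)
  47: appears 1 time(s)
  53: appears 1 time(s)
  61: appears 3 time(s)
  69: appears 1 time(s)
  83: appears 1 time(s)
  93: appears 1 time(s)
Step 2: The value 61 appears most frequently (3 times).
Step 3: Mode = 61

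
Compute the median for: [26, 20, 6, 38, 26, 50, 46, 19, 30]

26

Step 1: Sort the data in ascending order: [6, 19, 20, 26, 26, 30, 38, 46, 50]
Step 2: The number of values is n = 9.
Step 3: Since n is odd, the median is the middle value at position 5: 26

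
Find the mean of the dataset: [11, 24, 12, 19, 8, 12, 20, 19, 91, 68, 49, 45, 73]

34.6923

Step 1: Sum all values: 11 + 24 + 12 + 19 + 8 + 12 + 20 + 19 + 91 + 68 + 49 + 45 + 73 = 451
Step 2: Count the number of values: n = 13
Step 3: Mean = sum / n = 451 / 13 = 34.6923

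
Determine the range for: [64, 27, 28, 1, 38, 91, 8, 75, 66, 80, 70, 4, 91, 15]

90

Step 1: Identify the maximum value: max = 91
Step 2: Identify the minimum value: min = 1
Step 3: Range = max - min = 91 - 1 = 90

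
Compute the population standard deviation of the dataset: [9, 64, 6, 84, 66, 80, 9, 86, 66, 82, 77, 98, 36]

31.168

Step 1: Compute the mean: 58.6923
Step 2: Sum of squared deviations from the mean: 12628.7692
Step 3: Population variance = 12628.7692 / 13 = 971.4438
Step 4: Standard deviation = sqrt(971.4438) = 31.168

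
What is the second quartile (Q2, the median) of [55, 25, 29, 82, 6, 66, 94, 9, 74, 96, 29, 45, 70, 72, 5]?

55

Step 1: Sort the data: [5, 6, 9, 25, 29, 29, 45, 55, 66, 70, 72, 74, 82, 94, 96]
Step 2: n = 15
Step 3: Q2 is the median. Since n is odd, it is the middle value at position 8: 55
Step 4: Q2 = 55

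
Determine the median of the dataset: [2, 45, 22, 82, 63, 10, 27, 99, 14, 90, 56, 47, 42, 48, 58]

47

Step 1: Sort the data in ascending order: [2, 10, 14, 22, 27, 42, 45, 47, 48, 56, 58, 63, 82, 90, 99]
Step 2: The number of values is n = 15.
Step 3: Since n is odd, the median is the middle value at position 8: 47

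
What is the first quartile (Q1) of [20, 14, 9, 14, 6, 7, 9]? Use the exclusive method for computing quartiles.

7

Step 1: Sort the data: [6, 7, 9, 9, 14, 14, 20]
Step 2: n = 7
Step 3: Using the exclusive quartile method:
  Q1 = 7
  Q2 (median) = 9
  Q3 = 14
  IQR = Q3 - Q1 = 14 - 7 = 7
Step 4: Q1 = 7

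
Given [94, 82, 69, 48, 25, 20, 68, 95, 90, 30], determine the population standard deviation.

27.8117

Step 1: Compute the mean: 62.1
Step 2: Sum of squared deviations from the mean: 7734.9
Step 3: Population variance = 7734.9 / 10 = 773.49
Step 4: Standard deviation = sqrt(773.49) = 27.8117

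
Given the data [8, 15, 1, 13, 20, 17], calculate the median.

14

Step 1: Sort the data in ascending order: [1, 8, 13, 15, 17, 20]
Step 2: The number of values is n = 6.
Step 3: Since n is even, the median is the average of positions 3 and 4:
  Median = (13 + 15) / 2 = 14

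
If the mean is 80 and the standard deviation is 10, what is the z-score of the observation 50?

-3

Step 1: Recall the z-score formula: z = (x - mu) / sigma
Step 2: Substitute values: z = (50 - 80) / 10
Step 3: z = -30 / 10 = -3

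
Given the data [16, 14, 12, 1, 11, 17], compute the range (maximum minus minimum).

16

Step 1: Identify the maximum value: max = 17
Step 2: Identify the minimum value: min = 1
Step 3: Range = max - min = 17 - 1 = 16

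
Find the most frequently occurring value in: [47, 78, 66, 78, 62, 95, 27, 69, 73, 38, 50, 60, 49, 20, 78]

78

Step 1: Count the frequency of each value:
  20: appears 1 time(s)
  27: appears 1 time(s)
  38: appears 1 time(s)
  47: appears 1 time(s)
  49: appears 1 time(s)
  50: appears 1 time(s)
  60: appears 1 time(s)
  62: appears 1 time(s)
  66: appears 1 time(s)
  69: appears 1 time(s)
  73: appears 1 time(s)
  78: appears 3 time(s)
  95: appears 1 time(s)
Step 2: The value 78 appears most frequently (3 times).
Step 3: Mode = 78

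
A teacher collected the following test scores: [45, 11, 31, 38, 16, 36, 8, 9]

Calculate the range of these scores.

37

Step 1: Identify the maximum value: max = 45
Step 2: Identify the minimum value: min = 8
Step 3: Range = max - min = 45 - 8 = 37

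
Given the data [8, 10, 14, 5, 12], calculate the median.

10

Step 1: Sort the data in ascending order: [5, 8, 10, 12, 14]
Step 2: The number of values is n = 5.
Step 3: Since n is odd, the median is the middle value at position 3: 10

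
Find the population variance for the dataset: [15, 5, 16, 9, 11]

16.16

Step 1: Compute the mean: (15 + 5 + 16 + 9 + 11) / 5 = 11.2
Step 2: Compute squared deviations from the mean:
  (15 - 11.2)^2 = 14.44
  (5 - 11.2)^2 = 38.44
  (16 - 11.2)^2 = 23.04
  (9 - 11.2)^2 = 4.84
  (11 - 11.2)^2 = 0.04
Step 3: Sum of squared deviations = 80.8
Step 4: Population variance = 80.8 / 5 = 16.16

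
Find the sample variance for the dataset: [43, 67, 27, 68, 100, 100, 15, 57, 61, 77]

776.9444

Step 1: Compute the mean: (43 + 67 + 27 + 68 + 100 + 100 + 15 + 57 + 61 + 77) / 10 = 61.5
Step 2: Compute squared deviations from the mean:
  (43 - 61.5)^2 = 342.25
  (67 - 61.5)^2 = 30.25
  (27 - 61.5)^2 = 1190.25
  (68 - 61.5)^2 = 42.25
  (100 - 61.5)^2 = 1482.25
  (100 - 61.5)^2 = 1482.25
  (15 - 61.5)^2 = 2162.25
  (57 - 61.5)^2 = 20.25
  (61 - 61.5)^2 = 0.25
  (77 - 61.5)^2 = 240.25
Step 3: Sum of squared deviations = 6992.5
Step 4: Sample variance = 6992.5 / 9 = 776.9444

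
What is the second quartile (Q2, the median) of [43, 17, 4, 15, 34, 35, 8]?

17

Step 1: Sort the data: [4, 8, 15, 17, 34, 35, 43]
Step 2: n = 7
Step 3: Q2 is the median. Since n is odd, it is the middle value at position 4: 17
Step 4: Q2 = 17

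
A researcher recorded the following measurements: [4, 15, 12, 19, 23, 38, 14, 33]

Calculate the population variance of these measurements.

110.4375

Step 1: Compute the mean: (4 + 15 + 12 + 19 + 23 + 38 + 14 + 33) / 8 = 19.75
Step 2: Compute squared deviations from the mean:
  (4 - 19.75)^2 = 248.0625
  (15 - 19.75)^2 = 22.5625
  (12 - 19.75)^2 = 60.0625
  (19 - 19.75)^2 = 0.5625
  (23 - 19.75)^2 = 10.5625
  (38 - 19.75)^2 = 333.0625
  (14 - 19.75)^2 = 33.0625
  (33 - 19.75)^2 = 175.5625
Step 3: Sum of squared deviations = 883.5
Step 4: Population variance = 883.5 / 8 = 110.4375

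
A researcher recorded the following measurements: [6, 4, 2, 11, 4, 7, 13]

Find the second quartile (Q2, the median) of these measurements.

6

Step 1: Sort the data: [2, 4, 4, 6, 7, 11, 13]
Step 2: n = 7
Step 3: Q2 is the median. Since n is odd, it is the middle value at position 4: 6
Step 4: Q2 = 6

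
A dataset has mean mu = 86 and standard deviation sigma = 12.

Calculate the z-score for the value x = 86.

0

Step 1: Recall the z-score formula: z = (x - mu) / sigma
Step 2: Substitute values: z = (86 - 86) / 12
Step 3: z = 0 / 12 = 0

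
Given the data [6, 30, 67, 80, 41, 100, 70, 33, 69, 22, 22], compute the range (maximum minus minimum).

94

Step 1: Identify the maximum value: max = 100
Step 2: Identify the minimum value: min = 6
Step 3: Range = max - min = 100 - 6 = 94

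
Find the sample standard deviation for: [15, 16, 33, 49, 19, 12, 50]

16.327

Step 1: Compute the mean: 27.7143
Step 2: Sum of squared deviations from the mean: 1599.4286
Step 3: Sample variance = 1599.4286 / 6 = 266.5714
Step 4: Standard deviation = sqrt(266.5714) = 16.327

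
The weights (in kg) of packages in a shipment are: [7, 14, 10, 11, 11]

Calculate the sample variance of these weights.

6.3

Step 1: Compute the mean: (7 + 14 + 10 + 11 + 11) / 5 = 10.6
Step 2: Compute squared deviations from the mean:
  (7 - 10.6)^2 = 12.96
  (14 - 10.6)^2 = 11.56
  (10 - 10.6)^2 = 0.36
  (11 - 10.6)^2 = 0.16
  (11 - 10.6)^2 = 0.16
Step 3: Sum of squared deviations = 25.2
Step 4: Sample variance = 25.2 / 4 = 6.3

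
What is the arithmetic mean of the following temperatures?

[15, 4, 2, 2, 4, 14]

6.8333

Step 1: Sum all values: 15 + 4 + 2 + 2 + 4 + 14 = 41
Step 2: Count the number of values: n = 6
Step 3: Mean = sum / n = 41 / 6 = 6.8333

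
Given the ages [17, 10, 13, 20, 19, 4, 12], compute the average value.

13.5714

Step 1: Sum all values: 17 + 10 + 13 + 20 + 19 + 4 + 12 = 95
Step 2: Count the number of values: n = 7
Step 3: Mean = sum / n = 95 / 7 = 13.5714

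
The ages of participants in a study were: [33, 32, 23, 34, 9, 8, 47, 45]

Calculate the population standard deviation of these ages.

13.7244

Step 1: Compute the mean: 28.875
Step 2: Sum of squared deviations from the mean: 1506.875
Step 3: Population variance = 1506.875 / 8 = 188.3594
Step 4: Standard deviation = sqrt(188.3594) = 13.7244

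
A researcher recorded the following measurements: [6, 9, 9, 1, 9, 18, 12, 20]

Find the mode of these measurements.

9

Step 1: Count the frequency of each value:
  1: appears 1 time(s)
  6: appears 1 time(s)
  9: appears 3 time(s)
  12: appears 1 time(s)
  18: appears 1 time(s)
  20: appears 1 time(s)
Step 2: The value 9 appears most frequently (3 times).
Step 3: Mode = 9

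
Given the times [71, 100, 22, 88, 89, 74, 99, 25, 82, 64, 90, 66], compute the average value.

72.5

Step 1: Sum all values: 71 + 100 + 22 + 88 + 89 + 74 + 99 + 25 + 82 + 64 + 90 + 66 = 870
Step 2: Count the number of values: n = 12
Step 3: Mean = sum / n = 870 / 12 = 72.5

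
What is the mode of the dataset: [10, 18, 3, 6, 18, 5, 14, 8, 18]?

18

Step 1: Count the frequency of each value:
  3: appears 1 time(s)
  5: appears 1 time(s)
  6: appears 1 time(s)
  8: appears 1 time(s)
  10: appears 1 time(s)
  14: appears 1 time(s)
  18: appears 3 time(s)
Step 2: The value 18 appears most frequently (3 times).
Step 3: Mode = 18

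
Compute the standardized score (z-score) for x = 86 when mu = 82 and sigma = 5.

0.8

Step 1: Recall the z-score formula: z = (x - mu) / sigma
Step 2: Substitute values: z = (86 - 82) / 5
Step 3: z = 4 / 5 = 0.8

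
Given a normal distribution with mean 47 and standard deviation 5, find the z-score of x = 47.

0

Step 1: Recall the z-score formula: z = (x - mu) / sigma
Step 2: Substitute values: z = (47 - 47) / 5
Step 3: z = 0 / 5 = 0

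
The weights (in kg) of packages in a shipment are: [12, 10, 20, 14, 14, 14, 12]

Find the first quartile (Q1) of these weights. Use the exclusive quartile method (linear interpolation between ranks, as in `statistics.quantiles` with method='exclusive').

12

Step 1: Sort the data: [10, 12, 12, 14, 14, 14, 20]
Step 2: n = 7
Step 3: Using the exclusive quartile method:
  Q1 = 12
  Q2 (median) = 14
  Q3 = 14
  IQR = Q3 - Q1 = 14 - 12 = 2
Step 4: Q1 = 12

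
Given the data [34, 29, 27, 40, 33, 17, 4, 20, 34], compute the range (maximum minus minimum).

36

Step 1: Identify the maximum value: max = 40
Step 2: Identify the minimum value: min = 4
Step 3: Range = max - min = 40 - 4 = 36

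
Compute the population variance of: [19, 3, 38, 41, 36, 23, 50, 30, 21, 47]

188.36

Step 1: Compute the mean: (19 + 3 + 38 + 41 + 36 + 23 + 50 + 30 + 21 + 47) / 10 = 30.8
Step 2: Compute squared deviations from the mean:
  (19 - 30.8)^2 = 139.24
  (3 - 30.8)^2 = 772.84
  (38 - 30.8)^2 = 51.84
  (41 - 30.8)^2 = 104.04
  (36 - 30.8)^2 = 27.04
  (23 - 30.8)^2 = 60.84
  (50 - 30.8)^2 = 368.64
  (30 - 30.8)^2 = 0.64
  (21 - 30.8)^2 = 96.04
  (47 - 30.8)^2 = 262.44
Step 3: Sum of squared deviations = 1883.6
Step 4: Population variance = 1883.6 / 10 = 188.36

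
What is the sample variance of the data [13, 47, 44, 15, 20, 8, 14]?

249.3333

Step 1: Compute the mean: (13 + 47 + 44 + 15 + 20 + 8 + 14) / 7 = 23
Step 2: Compute squared deviations from the mean:
  (13 - 23)^2 = 100
  (47 - 23)^2 = 576
  (44 - 23)^2 = 441
  (15 - 23)^2 = 64
  (20 - 23)^2 = 9
  (8 - 23)^2 = 225
  (14 - 23)^2 = 81
Step 3: Sum of squared deviations = 1496
Step 4: Sample variance = 1496 / 6 = 249.3333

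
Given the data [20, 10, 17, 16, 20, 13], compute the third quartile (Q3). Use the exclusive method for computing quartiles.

20

Step 1: Sort the data: [10, 13, 16, 17, 20, 20]
Step 2: n = 6
Step 3: Using the exclusive quartile method:
  Q1 = 12.25
  Q2 (median) = 16.5
  Q3 = 20
  IQR = Q3 - Q1 = 20 - 12.25 = 7.75
Step 4: Q3 = 20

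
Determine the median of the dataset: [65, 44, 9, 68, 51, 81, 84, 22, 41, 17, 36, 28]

42.5

Step 1: Sort the data in ascending order: [9, 17, 22, 28, 36, 41, 44, 51, 65, 68, 81, 84]
Step 2: The number of values is n = 12.
Step 3: Since n is even, the median is the average of positions 6 and 7:
  Median = (41 + 44) / 2 = 42.5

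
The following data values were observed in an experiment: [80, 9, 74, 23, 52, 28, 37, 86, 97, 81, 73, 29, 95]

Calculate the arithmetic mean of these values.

58.7692

Step 1: Sum all values: 80 + 9 + 74 + 23 + 52 + 28 + 37 + 86 + 97 + 81 + 73 + 29 + 95 = 764
Step 2: Count the number of values: n = 13
Step 3: Mean = sum / n = 764 / 13 = 58.7692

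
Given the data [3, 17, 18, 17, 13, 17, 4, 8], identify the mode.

17

Step 1: Count the frequency of each value:
  3: appears 1 time(s)
  4: appears 1 time(s)
  8: appears 1 time(s)
  13: appears 1 time(s)
  17: appears 3 time(s)
  18: appears 1 time(s)
Step 2: The value 17 appears most frequently (3 times).
Step 3: Mode = 17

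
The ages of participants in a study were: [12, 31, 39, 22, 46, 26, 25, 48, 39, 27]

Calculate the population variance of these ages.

115.85

Step 1: Compute the mean: (12 + 31 + 39 + 22 + 46 + 26 + 25 + 48 + 39 + 27) / 10 = 31.5
Step 2: Compute squared deviations from the mean:
  (12 - 31.5)^2 = 380.25
  (31 - 31.5)^2 = 0.25
  (39 - 31.5)^2 = 56.25
  (22 - 31.5)^2 = 90.25
  (46 - 31.5)^2 = 210.25
  (26 - 31.5)^2 = 30.25
  (25 - 31.5)^2 = 42.25
  (48 - 31.5)^2 = 272.25
  (39 - 31.5)^2 = 56.25
  (27 - 31.5)^2 = 20.25
Step 3: Sum of squared deviations = 1158.5
Step 4: Population variance = 1158.5 / 10 = 115.85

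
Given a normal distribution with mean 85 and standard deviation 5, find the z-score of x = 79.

-1.2

Step 1: Recall the z-score formula: z = (x - mu) / sigma
Step 2: Substitute values: z = (79 - 85) / 5
Step 3: z = -6 / 5 = -1.2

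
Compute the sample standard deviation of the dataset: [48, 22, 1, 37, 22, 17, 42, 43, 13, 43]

15.8731

Step 1: Compute the mean: 28.8
Step 2: Sum of squared deviations from the mean: 2267.6
Step 3: Sample variance = 2267.6 / 9 = 251.9556
Step 4: Standard deviation = sqrt(251.9556) = 15.8731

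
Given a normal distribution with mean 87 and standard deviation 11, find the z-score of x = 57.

-2.7273

Step 1: Recall the z-score formula: z = (x - mu) / sigma
Step 2: Substitute values: z = (57 - 87) / 11
Step 3: z = -30 / 11 = -2.7273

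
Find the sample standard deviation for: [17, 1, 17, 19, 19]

7.6681

Step 1: Compute the mean: 14.6
Step 2: Sum of squared deviations from the mean: 235.2
Step 3: Sample variance = 235.2 / 4 = 58.8
Step 4: Standard deviation = sqrt(58.8) = 7.6681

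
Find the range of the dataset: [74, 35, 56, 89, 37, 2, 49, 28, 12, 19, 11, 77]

87

Step 1: Identify the maximum value: max = 89
Step 2: Identify the minimum value: min = 2
Step 3: Range = max - min = 89 - 2 = 87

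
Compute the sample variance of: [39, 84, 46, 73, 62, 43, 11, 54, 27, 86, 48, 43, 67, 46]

436.533

Step 1: Compute the mean: (39 + 84 + 46 + 73 + 62 + 43 + 11 + 54 + 27 + 86 + 48 + 43 + 67 + 46) / 14 = 52.0714
Step 2: Compute squared deviations from the mean:
  (39 - 52.0714)^2 = 170.8622
  (84 - 52.0714)^2 = 1019.4337
  (46 - 52.0714)^2 = 36.8622
  (73 - 52.0714)^2 = 438.0051
  (62 - 52.0714)^2 = 98.5765
  (43 - 52.0714)^2 = 82.2908
  (11 - 52.0714)^2 = 1686.8622
  (54 - 52.0714)^2 = 3.7194
  (27 - 52.0714)^2 = 628.5765
  (86 - 52.0714)^2 = 1151.148
  (48 - 52.0714)^2 = 16.5765
  (43 - 52.0714)^2 = 82.2908
  (67 - 52.0714)^2 = 222.8622
  (46 - 52.0714)^2 = 36.8622
Step 3: Sum of squared deviations = 5674.9286
Step 4: Sample variance = 5674.9286 / 13 = 436.533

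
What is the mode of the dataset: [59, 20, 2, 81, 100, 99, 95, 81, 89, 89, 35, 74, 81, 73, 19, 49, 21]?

81

Step 1: Count the frequency of each value:
  2: appears 1 time(s)
  19: appears 1 time(s)
  20: appears 1 time(s)
  21: appears 1 time(s)
  35: appears 1 time(s)
  49: appears 1 time(s)
  59: appears 1 time(s)
  73: appears 1 time(s)
  74: appears 1 time(s)
  81: appears 3 time(s)
  89: appears 2 time(s)
  95: appears 1 time(s)
  99: appears 1 time(s)
  100: appears 1 time(s)
Step 2: The value 81 appears most frequently (3 times).
Step 3: Mode = 81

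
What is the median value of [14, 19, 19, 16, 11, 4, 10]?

14

Step 1: Sort the data in ascending order: [4, 10, 11, 14, 16, 19, 19]
Step 2: The number of values is n = 7.
Step 3: Since n is odd, the median is the middle value at position 4: 14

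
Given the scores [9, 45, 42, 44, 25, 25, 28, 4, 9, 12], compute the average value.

24.3

Step 1: Sum all values: 9 + 45 + 42 + 44 + 25 + 25 + 28 + 4 + 9 + 12 = 243
Step 2: Count the number of values: n = 10
Step 3: Mean = sum / n = 243 / 10 = 24.3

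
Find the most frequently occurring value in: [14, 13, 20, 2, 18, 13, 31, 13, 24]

13

Step 1: Count the frequency of each value:
  2: appears 1 time(s)
  13: appears 3 time(s)
  14: appears 1 time(s)
  18: appears 1 time(s)
  20: appears 1 time(s)
  24: appears 1 time(s)
  31: appears 1 time(s)
Step 2: The value 13 appears most frequently (3 times).
Step 3: Mode = 13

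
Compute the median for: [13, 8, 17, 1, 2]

8

Step 1: Sort the data in ascending order: [1, 2, 8, 13, 17]
Step 2: The number of values is n = 5.
Step 3: Since n is odd, the median is the middle value at position 3: 8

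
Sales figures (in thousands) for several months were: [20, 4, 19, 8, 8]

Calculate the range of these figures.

16

Step 1: Identify the maximum value: max = 20
Step 2: Identify the minimum value: min = 4
Step 3: Range = max - min = 20 - 4 = 16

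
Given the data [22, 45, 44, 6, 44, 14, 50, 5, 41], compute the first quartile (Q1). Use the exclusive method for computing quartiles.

10

Step 1: Sort the data: [5, 6, 14, 22, 41, 44, 44, 45, 50]
Step 2: n = 9
Step 3: Using the exclusive quartile method:
  Q1 = 10
  Q2 (median) = 41
  Q3 = 44.5
  IQR = Q3 - Q1 = 44.5 - 10 = 34.5
Step 4: Q1 = 10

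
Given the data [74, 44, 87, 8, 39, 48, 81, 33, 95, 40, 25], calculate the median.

44

Step 1: Sort the data in ascending order: [8, 25, 33, 39, 40, 44, 48, 74, 81, 87, 95]
Step 2: The number of values is n = 11.
Step 3: Since n is odd, the median is the middle value at position 6: 44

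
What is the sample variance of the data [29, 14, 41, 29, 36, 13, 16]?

125.619

Step 1: Compute the mean: (29 + 14 + 41 + 29 + 36 + 13 + 16) / 7 = 25.4286
Step 2: Compute squared deviations from the mean:
  (29 - 25.4286)^2 = 12.7551
  (14 - 25.4286)^2 = 130.6122
  (41 - 25.4286)^2 = 242.4694
  (29 - 25.4286)^2 = 12.7551
  (36 - 25.4286)^2 = 111.7551
  (13 - 25.4286)^2 = 154.4694
  (16 - 25.4286)^2 = 88.898
Step 3: Sum of squared deviations = 753.7143
Step 4: Sample variance = 753.7143 / 6 = 125.619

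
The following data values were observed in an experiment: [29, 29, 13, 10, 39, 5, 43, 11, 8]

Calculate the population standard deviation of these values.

13.5218

Step 1: Compute the mean: 20.7778
Step 2: Sum of squared deviations from the mean: 1645.5556
Step 3: Population variance = 1645.5556 / 9 = 182.8395
Step 4: Standard deviation = sqrt(182.8395) = 13.5218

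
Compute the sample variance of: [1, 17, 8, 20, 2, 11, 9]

49.9048

Step 1: Compute the mean: (1 + 17 + 8 + 20 + 2 + 11 + 9) / 7 = 9.7143
Step 2: Compute squared deviations from the mean:
  (1 - 9.7143)^2 = 75.9388
  (17 - 9.7143)^2 = 53.0816
  (8 - 9.7143)^2 = 2.9388
  (20 - 9.7143)^2 = 105.7959
  (2 - 9.7143)^2 = 59.5102
  (11 - 9.7143)^2 = 1.6531
  (9 - 9.7143)^2 = 0.5102
Step 3: Sum of squared deviations = 299.4286
Step 4: Sample variance = 299.4286 / 6 = 49.9048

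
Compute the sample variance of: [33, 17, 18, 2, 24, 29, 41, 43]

185.2679

Step 1: Compute the mean: (33 + 17 + 18 + 2 + 24 + 29 + 41 + 43) / 8 = 25.875
Step 2: Compute squared deviations from the mean:
  (33 - 25.875)^2 = 50.7656
  (17 - 25.875)^2 = 78.7656
  (18 - 25.875)^2 = 62.0156
  (2 - 25.875)^2 = 570.0156
  (24 - 25.875)^2 = 3.5156
  (29 - 25.875)^2 = 9.7656
  (41 - 25.875)^2 = 228.7656
  (43 - 25.875)^2 = 293.2656
Step 3: Sum of squared deviations = 1296.875
Step 4: Sample variance = 1296.875 / 7 = 185.2679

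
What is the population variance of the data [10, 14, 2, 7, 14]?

20.64

Step 1: Compute the mean: (10 + 14 + 2 + 7 + 14) / 5 = 9.4
Step 2: Compute squared deviations from the mean:
  (10 - 9.4)^2 = 0.36
  (14 - 9.4)^2 = 21.16
  (2 - 9.4)^2 = 54.76
  (7 - 9.4)^2 = 5.76
  (14 - 9.4)^2 = 21.16
Step 3: Sum of squared deviations = 103.2
Step 4: Population variance = 103.2 / 5 = 20.64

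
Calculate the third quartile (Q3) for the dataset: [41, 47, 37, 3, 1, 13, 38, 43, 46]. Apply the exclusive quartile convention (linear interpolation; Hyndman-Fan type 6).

44.5

Step 1: Sort the data: [1, 3, 13, 37, 38, 41, 43, 46, 47]
Step 2: n = 9
Step 3: Using the exclusive quartile method:
  Q1 = 8
  Q2 (median) = 38
  Q3 = 44.5
  IQR = Q3 - Q1 = 44.5 - 8 = 36.5
Step 4: Q3 = 44.5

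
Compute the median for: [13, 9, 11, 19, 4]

11

Step 1: Sort the data in ascending order: [4, 9, 11, 13, 19]
Step 2: The number of values is n = 5.
Step 3: Since n is odd, the median is the middle value at position 3: 11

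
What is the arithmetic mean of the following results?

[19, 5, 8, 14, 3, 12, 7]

9.7143

Step 1: Sum all values: 19 + 5 + 8 + 14 + 3 + 12 + 7 = 68
Step 2: Count the number of values: n = 7
Step 3: Mean = sum / n = 68 / 7 = 9.7143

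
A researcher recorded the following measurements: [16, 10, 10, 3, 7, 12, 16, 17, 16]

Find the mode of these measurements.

16

Step 1: Count the frequency of each value:
  3: appears 1 time(s)
  7: appears 1 time(s)
  10: appears 2 time(s)
  12: appears 1 time(s)
  16: appears 3 time(s)
  17: appears 1 time(s)
Step 2: The value 16 appears most frequently (3 times).
Step 3: Mode = 16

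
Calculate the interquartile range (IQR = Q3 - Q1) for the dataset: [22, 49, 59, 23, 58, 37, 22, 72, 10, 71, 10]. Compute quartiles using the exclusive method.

37

Step 1: Sort the data: [10, 10, 22, 22, 23, 37, 49, 58, 59, 71, 72]
Step 2: n = 11
Step 3: Using the exclusive quartile method:
  Q1 = 22
  Q2 (median) = 37
  Q3 = 59
  IQR = Q3 - Q1 = 59 - 22 = 37
Step 4: IQR = 37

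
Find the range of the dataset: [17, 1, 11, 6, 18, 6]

17

Step 1: Identify the maximum value: max = 18
Step 2: Identify the minimum value: min = 1
Step 3: Range = max - min = 18 - 1 = 17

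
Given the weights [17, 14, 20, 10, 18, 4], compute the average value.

13.8333

Step 1: Sum all values: 17 + 14 + 20 + 10 + 18 + 4 = 83
Step 2: Count the number of values: n = 6
Step 3: Mean = sum / n = 83 / 6 = 13.8333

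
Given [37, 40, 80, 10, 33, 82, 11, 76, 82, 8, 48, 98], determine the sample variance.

1033.9015

Step 1: Compute the mean: (37 + 40 + 80 + 10 + 33 + 82 + 11 + 76 + 82 + 8 + 48 + 98) / 12 = 50.4167
Step 2: Compute squared deviations from the mean:
  (37 - 50.4167)^2 = 180.0069
  (40 - 50.4167)^2 = 108.5069
  (80 - 50.4167)^2 = 875.1736
  (10 - 50.4167)^2 = 1633.5069
  (33 - 50.4167)^2 = 303.3403
  (82 - 50.4167)^2 = 997.5069
  (11 - 50.4167)^2 = 1553.6736
  (76 - 50.4167)^2 = 654.5069
  (82 - 50.4167)^2 = 997.5069
  (8 - 50.4167)^2 = 1799.1736
  (48 - 50.4167)^2 = 5.8403
  (98 - 50.4167)^2 = 2264.1736
Step 3: Sum of squared deviations = 11372.9167
Step 4: Sample variance = 11372.9167 / 11 = 1033.9015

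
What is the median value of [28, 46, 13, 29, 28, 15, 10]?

28

Step 1: Sort the data in ascending order: [10, 13, 15, 28, 28, 29, 46]
Step 2: The number of values is n = 7.
Step 3: Since n is odd, the median is the middle value at position 4: 28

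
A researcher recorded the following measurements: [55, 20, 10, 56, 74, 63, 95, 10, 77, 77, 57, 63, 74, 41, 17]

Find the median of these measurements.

57

Step 1: Sort the data in ascending order: [10, 10, 17, 20, 41, 55, 56, 57, 63, 63, 74, 74, 77, 77, 95]
Step 2: The number of values is n = 15.
Step 3: Since n is odd, the median is the middle value at position 8: 57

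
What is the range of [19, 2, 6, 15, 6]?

17

Step 1: Identify the maximum value: max = 19
Step 2: Identify the minimum value: min = 2
Step 3: Range = max - min = 19 - 2 = 17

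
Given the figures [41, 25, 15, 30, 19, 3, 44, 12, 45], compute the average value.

26

Step 1: Sum all values: 41 + 25 + 15 + 30 + 19 + 3 + 44 + 12 + 45 = 234
Step 2: Count the number of values: n = 9
Step 3: Mean = sum / n = 234 / 9 = 26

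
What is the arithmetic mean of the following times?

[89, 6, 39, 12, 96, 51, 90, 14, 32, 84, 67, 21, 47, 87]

52.5

Step 1: Sum all values: 89 + 6 + 39 + 12 + 96 + 51 + 90 + 14 + 32 + 84 + 67 + 21 + 47 + 87 = 735
Step 2: Count the number of values: n = 14
Step 3: Mean = sum / n = 735 / 14 = 52.5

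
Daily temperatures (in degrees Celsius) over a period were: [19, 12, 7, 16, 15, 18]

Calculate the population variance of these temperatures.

16.25

Step 1: Compute the mean: (19 + 12 + 7 + 16 + 15 + 18) / 6 = 14.5
Step 2: Compute squared deviations from the mean:
  (19 - 14.5)^2 = 20.25
  (12 - 14.5)^2 = 6.25
  (7 - 14.5)^2 = 56.25
  (16 - 14.5)^2 = 2.25
  (15 - 14.5)^2 = 0.25
  (18 - 14.5)^2 = 12.25
Step 3: Sum of squared deviations = 97.5
Step 4: Population variance = 97.5 / 6 = 16.25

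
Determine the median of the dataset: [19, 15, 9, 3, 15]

15

Step 1: Sort the data in ascending order: [3, 9, 15, 15, 19]
Step 2: The number of values is n = 5.
Step 3: Since n is odd, the median is the middle value at position 3: 15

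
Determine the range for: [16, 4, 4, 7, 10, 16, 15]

12

Step 1: Identify the maximum value: max = 16
Step 2: Identify the minimum value: min = 4
Step 3: Range = max - min = 16 - 4 = 12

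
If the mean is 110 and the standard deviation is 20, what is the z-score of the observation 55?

-2.75

Step 1: Recall the z-score formula: z = (x - mu) / sigma
Step 2: Substitute values: z = (55 - 110) / 20
Step 3: z = -55 / 20 = -2.75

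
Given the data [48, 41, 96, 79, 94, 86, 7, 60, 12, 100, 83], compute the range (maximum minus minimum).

93

Step 1: Identify the maximum value: max = 100
Step 2: Identify the minimum value: min = 7
Step 3: Range = max - min = 100 - 7 = 93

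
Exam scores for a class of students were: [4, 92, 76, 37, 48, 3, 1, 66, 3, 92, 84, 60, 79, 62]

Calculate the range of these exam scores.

91

Step 1: Identify the maximum value: max = 92
Step 2: Identify the minimum value: min = 1
Step 3: Range = max - min = 92 - 1 = 91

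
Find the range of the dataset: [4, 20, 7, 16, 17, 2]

18

Step 1: Identify the maximum value: max = 20
Step 2: Identify the minimum value: min = 2
Step 3: Range = max - min = 20 - 2 = 18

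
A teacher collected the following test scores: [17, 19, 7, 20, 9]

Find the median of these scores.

17

Step 1: Sort the data in ascending order: [7, 9, 17, 19, 20]
Step 2: The number of values is n = 5.
Step 3: Since n is odd, the median is the middle value at position 3: 17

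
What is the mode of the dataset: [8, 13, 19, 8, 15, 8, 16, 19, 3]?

8

Step 1: Count the frequency of each value:
  3: appears 1 time(s)
  8: appears 3 time(s)
  13: appears 1 time(s)
  15: appears 1 time(s)
  16: appears 1 time(s)
  19: appears 2 time(s)
Step 2: The value 8 appears most frequently (3 times).
Step 3: Mode = 8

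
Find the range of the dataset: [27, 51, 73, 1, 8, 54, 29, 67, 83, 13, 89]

88

Step 1: Identify the maximum value: max = 89
Step 2: Identify the minimum value: min = 1
Step 3: Range = max - min = 89 - 1 = 88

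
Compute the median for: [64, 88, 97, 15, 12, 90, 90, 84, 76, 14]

80

Step 1: Sort the data in ascending order: [12, 14, 15, 64, 76, 84, 88, 90, 90, 97]
Step 2: The number of values is n = 10.
Step 3: Since n is even, the median is the average of positions 5 and 6:
  Median = (76 + 84) / 2 = 80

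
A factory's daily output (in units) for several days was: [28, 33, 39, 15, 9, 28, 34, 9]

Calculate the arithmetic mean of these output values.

24.375

Step 1: Sum all values: 28 + 33 + 39 + 15 + 9 + 28 + 34 + 9 = 195
Step 2: Count the number of values: n = 8
Step 3: Mean = sum / n = 195 / 8 = 24.375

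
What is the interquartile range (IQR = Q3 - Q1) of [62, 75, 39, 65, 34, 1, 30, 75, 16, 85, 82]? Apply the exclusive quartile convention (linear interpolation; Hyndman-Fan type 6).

45

Step 1: Sort the data: [1, 16, 30, 34, 39, 62, 65, 75, 75, 82, 85]
Step 2: n = 11
Step 3: Using the exclusive quartile method:
  Q1 = 30
  Q2 (median) = 62
  Q3 = 75
  IQR = Q3 - Q1 = 75 - 30 = 45
Step 4: IQR = 45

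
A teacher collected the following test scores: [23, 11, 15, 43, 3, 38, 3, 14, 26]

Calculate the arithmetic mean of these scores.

19.5556

Step 1: Sum all values: 23 + 11 + 15 + 43 + 3 + 38 + 3 + 14 + 26 = 176
Step 2: Count the number of values: n = 9
Step 3: Mean = sum / n = 176 / 9 = 19.5556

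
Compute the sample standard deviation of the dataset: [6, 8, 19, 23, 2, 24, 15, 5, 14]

8.0691

Step 1: Compute the mean: 12.8889
Step 2: Sum of squared deviations from the mean: 520.8889
Step 3: Sample variance = 520.8889 / 8 = 65.1111
Step 4: Standard deviation = sqrt(65.1111) = 8.0691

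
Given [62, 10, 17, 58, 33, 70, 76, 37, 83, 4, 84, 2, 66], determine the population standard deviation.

29.3189

Step 1: Compute the mean: 46.3077
Step 2: Sum of squared deviations from the mean: 11174.7692
Step 3: Population variance = 11174.7692 / 13 = 859.5976
Step 4: Standard deviation = sqrt(859.5976) = 29.3189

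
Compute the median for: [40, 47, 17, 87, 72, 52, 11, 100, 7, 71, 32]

47

Step 1: Sort the data in ascending order: [7, 11, 17, 32, 40, 47, 52, 71, 72, 87, 100]
Step 2: The number of values is n = 11.
Step 3: Since n is odd, the median is the middle value at position 6: 47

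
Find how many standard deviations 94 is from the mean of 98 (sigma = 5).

-0.8

Step 1: Recall the z-score formula: z = (x - mu) / sigma
Step 2: Substitute values: z = (94 - 98) / 5
Step 3: z = -4 / 5 = -0.8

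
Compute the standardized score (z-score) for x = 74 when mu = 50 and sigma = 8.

3

Step 1: Recall the z-score formula: z = (x - mu) / sigma
Step 2: Substitute values: z = (74 - 50) / 8
Step 3: z = 24 / 8 = 3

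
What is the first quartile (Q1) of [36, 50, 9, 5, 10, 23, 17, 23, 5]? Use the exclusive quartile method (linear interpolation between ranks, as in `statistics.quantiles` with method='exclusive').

7

Step 1: Sort the data: [5, 5, 9, 10, 17, 23, 23, 36, 50]
Step 2: n = 9
Step 3: Using the exclusive quartile method:
  Q1 = 7
  Q2 (median) = 17
  Q3 = 29.5
  IQR = Q3 - Q1 = 29.5 - 7 = 22.5
Step 4: Q1 = 7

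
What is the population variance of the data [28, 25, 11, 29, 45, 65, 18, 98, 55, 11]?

687.25

Step 1: Compute the mean: (28 + 25 + 11 + 29 + 45 + 65 + 18 + 98 + 55 + 11) / 10 = 38.5
Step 2: Compute squared deviations from the mean:
  (28 - 38.5)^2 = 110.25
  (25 - 38.5)^2 = 182.25
  (11 - 38.5)^2 = 756.25
  (29 - 38.5)^2 = 90.25
  (45 - 38.5)^2 = 42.25
  (65 - 38.5)^2 = 702.25
  (18 - 38.5)^2 = 420.25
  (98 - 38.5)^2 = 3540.25
  (55 - 38.5)^2 = 272.25
  (11 - 38.5)^2 = 756.25
Step 3: Sum of squared deviations = 6872.5
Step 4: Population variance = 6872.5 / 10 = 687.25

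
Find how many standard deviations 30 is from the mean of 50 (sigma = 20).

-1

Step 1: Recall the z-score formula: z = (x - mu) / sigma
Step 2: Substitute values: z = (30 - 50) / 20
Step 3: z = -20 / 20 = -1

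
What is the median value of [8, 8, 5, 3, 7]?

7

Step 1: Sort the data in ascending order: [3, 5, 7, 8, 8]
Step 2: The number of values is n = 5.
Step 3: Since n is odd, the median is the middle value at position 3: 7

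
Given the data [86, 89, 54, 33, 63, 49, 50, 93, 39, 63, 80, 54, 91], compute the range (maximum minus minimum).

60

Step 1: Identify the maximum value: max = 93
Step 2: Identify the minimum value: min = 33
Step 3: Range = max - min = 93 - 33 = 60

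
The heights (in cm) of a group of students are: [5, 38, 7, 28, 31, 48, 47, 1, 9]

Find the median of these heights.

28

Step 1: Sort the data in ascending order: [1, 5, 7, 9, 28, 31, 38, 47, 48]
Step 2: The number of values is n = 9.
Step 3: Since n is odd, the median is the middle value at position 5: 28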